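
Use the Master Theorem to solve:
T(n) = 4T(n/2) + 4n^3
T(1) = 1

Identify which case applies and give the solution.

a=4, b=2, f(n)=4n^3. log_2(4) = 2. Since c=3 > 2 and the regularity condition holds (4(n/2)^3 = (4/2^3)n^3 with 4/2^3 < 1), Case 3 applies: T(n) = Θ(f(n)) = O(n^3).

Answer: O(n^3) - Case 3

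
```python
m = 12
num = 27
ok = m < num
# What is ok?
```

Trace:
`m = 12` → m = 12
`num = 27` → num = 27
`ok = m < num` → ok = True
So ok = True

Answer: True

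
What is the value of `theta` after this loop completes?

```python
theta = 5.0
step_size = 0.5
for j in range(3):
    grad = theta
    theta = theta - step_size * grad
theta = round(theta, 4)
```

Gradient descent: w = 5.0 * (1 - 0.5)^3
`theta` takes the values: 5.0 → 2.5 → 1.25 → 0.625

Answer: 0.625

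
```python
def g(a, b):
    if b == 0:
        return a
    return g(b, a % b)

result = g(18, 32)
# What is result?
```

g(18, 32) -> g(32, 18) -> g(18, 14) -> g(14, 4) -> g(4, 2) -> g(2, 0) -> 2

Answer: 2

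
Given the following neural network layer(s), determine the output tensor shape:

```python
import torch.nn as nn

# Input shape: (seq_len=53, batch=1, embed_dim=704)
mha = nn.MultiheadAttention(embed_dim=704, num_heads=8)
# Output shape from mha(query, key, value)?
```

Input: (53, 1, 704) -> Output: (53, 1, 704)

Answer: (53, 1, 704)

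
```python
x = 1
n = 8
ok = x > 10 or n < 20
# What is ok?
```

Trace:
`x = 1` → x = 1
`n = 8` → n = 8
`ok = x > 10 or n < 20` → ok = True
So ok = True

Answer: True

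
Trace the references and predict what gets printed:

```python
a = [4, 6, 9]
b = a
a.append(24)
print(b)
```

Key concept: basic list aliasing.
Step by step:
`a = [4, 6, 9]` → a = [4, 6, 9]
`b = a` → b = [4, 6, 9] (same object as a)
`a.append(24)` → a = [4, 6, 9, 24] (same object as b); b = [4, 6, 9, 24] (same object as a)
`print(b)` → prints [4, 6, 9, 24]

Answer: [4, 6, 9, 24]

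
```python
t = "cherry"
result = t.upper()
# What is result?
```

Trace:
`t = "cherry"` → t = 'cherry'
`result = t.upper()` → result = 'CHERRY'
So result = 'CHERRY'

Answer: 'CHERRY'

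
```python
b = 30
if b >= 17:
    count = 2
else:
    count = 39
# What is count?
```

Trace:
`b = 30` → b = 30
`if b >= 17: ...` → b >= 17 is True → count = 2
So count = 2

Answer: 2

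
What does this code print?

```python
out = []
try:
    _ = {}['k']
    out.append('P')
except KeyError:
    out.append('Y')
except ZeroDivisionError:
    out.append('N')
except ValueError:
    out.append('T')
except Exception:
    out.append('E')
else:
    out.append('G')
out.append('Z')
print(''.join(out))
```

Execution trace: 'Y' (except KeyError) → 'Z' (after the try/except). Output: YZ

Answer: YZ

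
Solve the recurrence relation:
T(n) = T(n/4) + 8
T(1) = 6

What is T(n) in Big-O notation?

Each step divides n by 4 and adds 8. After log_4(n) steps we reach T(1)=6. So T(n) = 8·log_4(n) + 6 = O(log n).

Answer: O(log n)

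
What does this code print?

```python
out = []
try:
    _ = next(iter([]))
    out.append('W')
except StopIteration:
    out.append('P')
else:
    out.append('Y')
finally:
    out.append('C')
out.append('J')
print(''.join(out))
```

Execution trace: 'P' (except StopIteration) → 'C' (finally) → 'J' (after the try/except). Output: PCJ

Answer: PCJ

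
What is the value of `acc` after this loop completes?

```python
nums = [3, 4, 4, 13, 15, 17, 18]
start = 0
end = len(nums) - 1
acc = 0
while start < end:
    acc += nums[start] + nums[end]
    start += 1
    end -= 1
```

Sum of pairs from ends
`acc` takes the values: 0 → 21 → 42 → 61

Answer: 61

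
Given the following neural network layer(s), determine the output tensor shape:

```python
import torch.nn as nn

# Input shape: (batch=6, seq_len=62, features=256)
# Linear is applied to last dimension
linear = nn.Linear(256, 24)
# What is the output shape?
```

Input: (6, 62, 256) -> Output: (6, 62, 24)

Answer: (6, 62, 24)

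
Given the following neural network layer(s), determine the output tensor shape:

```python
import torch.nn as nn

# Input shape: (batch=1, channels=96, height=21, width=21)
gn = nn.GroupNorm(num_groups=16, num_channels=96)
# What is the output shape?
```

Input: (1, 96, 21, 21) -> Output: (1, 96, 21, 21)

Answer: (1, 96, 21, 21)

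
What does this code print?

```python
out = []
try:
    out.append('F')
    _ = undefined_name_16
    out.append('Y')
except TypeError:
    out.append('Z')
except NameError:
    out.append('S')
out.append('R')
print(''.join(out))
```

Execution trace: 'F' (try body) → 'S' (except NameError) → 'R' (after the try/except). Output: FSR

Answer: FSR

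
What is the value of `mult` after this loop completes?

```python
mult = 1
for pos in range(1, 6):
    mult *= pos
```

5! = 120
`mult` takes the values: 1 → 2 → 6 → 24 → 120

Answer: 120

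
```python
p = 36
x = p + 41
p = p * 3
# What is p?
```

Trace:
`p = 36` → p = 36
`x = p + 41` → x = 77
`p = p * 3` → p = 108
So p = 108

Answer: 108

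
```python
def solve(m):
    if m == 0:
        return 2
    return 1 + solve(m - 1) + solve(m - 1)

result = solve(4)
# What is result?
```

solve(m) = 1 + 2·solve(m-1), solve(0)=2. Closed form: (2+1)·2^4 - 1 = 47.

Answer: 47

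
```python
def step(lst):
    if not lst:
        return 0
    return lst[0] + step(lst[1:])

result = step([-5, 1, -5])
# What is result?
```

(-5) + 1 + (-5) + 0 = -9

Answer: -9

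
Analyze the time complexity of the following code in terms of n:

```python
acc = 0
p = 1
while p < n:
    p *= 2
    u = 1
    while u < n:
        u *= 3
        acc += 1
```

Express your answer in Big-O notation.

Each loop level contributes: log n × log n. Multiplying the contributions gives O(log² n).

Answer: O(log² n)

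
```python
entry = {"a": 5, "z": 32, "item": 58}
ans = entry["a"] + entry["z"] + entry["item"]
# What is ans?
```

Trace:
`entry = {"a": 5, "z": 32, "item": 58}` → entry = {'a': 5, 'z': 32, 'item': 58}
`ans = entry["a"] + entry["z"] + entry["item"]` → ans = 95
So ans = 95

Answer: 95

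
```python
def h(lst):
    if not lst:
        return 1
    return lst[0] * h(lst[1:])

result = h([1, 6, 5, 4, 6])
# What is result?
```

Product over [1, 6, 5, 4, 6] = 1 * 6 * 5 * 4 * 6 = 720

Answer: 720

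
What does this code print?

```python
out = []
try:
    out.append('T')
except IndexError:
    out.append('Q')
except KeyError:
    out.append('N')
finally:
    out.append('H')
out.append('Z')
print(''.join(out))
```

Execution trace: 'T' (try body, no exception) → 'H' (finally) → 'Z' (after the try/except). Output: THZ

Answer: THZ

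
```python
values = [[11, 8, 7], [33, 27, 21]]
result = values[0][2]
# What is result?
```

Trace:
`values = [[11, 8, 7], [33, 27, 21]]` → values = [[11, 8, 7], [33, 27, 21]]
`result = values[0][2]` → result = 7
So result = 7

Answer: 7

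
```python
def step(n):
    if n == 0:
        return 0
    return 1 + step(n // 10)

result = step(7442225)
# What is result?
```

Count of digits of 7442225: 7

Answer: 7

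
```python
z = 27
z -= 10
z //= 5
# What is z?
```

Trace:
`z = 27` → z = 27
`z -= 10` → z = 17
`z //= 5` → z = 3
So z = 3

Answer: 3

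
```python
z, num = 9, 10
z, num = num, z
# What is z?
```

Trace:
`z, num = 9, 10` → z = 9; num = 10
`z, num = num, z` → z = 10; num = 9
So z = 10

Answer: 10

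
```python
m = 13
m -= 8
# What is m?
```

Trace:
`m = 13` → m = 13
`m -= 8` → m = 5
So m = 5

Answer: 5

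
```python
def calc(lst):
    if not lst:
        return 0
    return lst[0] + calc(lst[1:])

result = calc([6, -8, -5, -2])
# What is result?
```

6 + (-8) + (-5) + (-2) + 0 = -9

Answer: -9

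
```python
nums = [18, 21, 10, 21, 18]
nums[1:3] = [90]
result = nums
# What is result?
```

Trace:
`nums = [18, 21, 10, 21, 18]` → nums = [18, 21, 10, 21, 18]
`nums[1:3] = [90]` → nums = [18, 90, 21, 18]
`result = nums` → result = [18, 90, 21, 18]
So result = [18, 90, 21, 18]

Answer: [18, 90, 21, 18]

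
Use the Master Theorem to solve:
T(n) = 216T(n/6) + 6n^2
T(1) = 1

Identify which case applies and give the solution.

a=216, b=6, f(n)=6n^2. log_6(216) = 3. Since c=2 < 3, Case 1 applies: T(n) = Θ(n^log_b(a)) = O(n^3).

Answer: O(n^3) - Case 1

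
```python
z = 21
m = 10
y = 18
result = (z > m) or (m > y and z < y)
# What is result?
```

Trace:
`z = 21` → z = 21
`m = 10` → m = 10
`y = 18` → y = 18
`result = (z > m) or (m > y and z < y)` → result = True
So result = True

Answer: True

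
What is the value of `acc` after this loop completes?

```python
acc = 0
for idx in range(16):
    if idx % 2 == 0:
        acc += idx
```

Sum of even numbers 0 to 15
`acc` takes the values: 0 → 2 → 6 → 12 → 20 → 30 → 42 → 56

Answer: 56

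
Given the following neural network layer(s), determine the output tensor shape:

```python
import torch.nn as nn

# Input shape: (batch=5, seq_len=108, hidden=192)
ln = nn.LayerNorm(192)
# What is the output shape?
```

Input: (5, 108, 192) -> Output: (5, 108, 192)

Answer: (5, 108, 192)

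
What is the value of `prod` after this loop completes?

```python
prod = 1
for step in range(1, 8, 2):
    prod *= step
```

Product of 1, 3, 5, ... up to 7
`prod` takes the values: 1 → 3 → 15 → 105

Answer: 105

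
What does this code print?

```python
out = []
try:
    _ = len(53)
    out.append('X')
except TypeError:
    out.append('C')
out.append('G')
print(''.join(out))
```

Execution trace: 'C' (except TypeError) → 'G' (after the try/except). Output: CG

Answer: CG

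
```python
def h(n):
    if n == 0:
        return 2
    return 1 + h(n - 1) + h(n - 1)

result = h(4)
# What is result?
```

h(n) = 1 + 2·h(n-1), h(0)=2. Closed form: (2+1)·2^4 - 1 = 47.

Answer: 47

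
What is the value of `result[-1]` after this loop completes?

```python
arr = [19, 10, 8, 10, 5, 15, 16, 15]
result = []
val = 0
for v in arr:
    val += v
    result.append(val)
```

Cumulative sum ends at 98
`result` takes the values: [] → [19] → [19, 29] → [19, 29, 37] → [19, 29, 37, 47] → [19, 29, 37, 47, 52] → [19, 29, 37, 47, 52, 67] → [19, 29, 37, 47, 52, 67, 83] → [19, 29, 37, 47, 52, 67, 83, 98]
So `result[-1]` = 98

Answer: 98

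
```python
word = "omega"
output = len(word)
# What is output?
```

Trace:
`word = "omega"` → word = 'omega'
`output = len(word)` → output = 5
So output = 5

Answer: 5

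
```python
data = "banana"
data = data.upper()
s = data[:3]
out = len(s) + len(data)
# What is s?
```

Trace:
`data = "banana"` → data = 'banana'
`data = data.upper()` → data = 'BANANA'
`s = data[:3]` → s = 'BAN'
`out = len(s) + len(data)` → out = 9
So s = 'BAN'

Answer: 'BAN'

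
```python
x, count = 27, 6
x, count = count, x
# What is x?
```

Trace:
`x, count = 27, 6` → x = 27; count = 6
`x, count = count, x` → x = 6; count = 27
So x = 6

Answer: 6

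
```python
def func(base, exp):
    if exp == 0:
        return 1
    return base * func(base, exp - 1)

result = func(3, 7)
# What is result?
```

func(3, 7) = 3 * 3 * 3 * 3 * 3 * 3 * 3 = 2187

Answer: 2187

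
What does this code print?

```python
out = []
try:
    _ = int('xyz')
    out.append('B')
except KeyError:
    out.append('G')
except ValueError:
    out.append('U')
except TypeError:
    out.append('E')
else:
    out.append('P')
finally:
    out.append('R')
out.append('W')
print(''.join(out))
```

Execution trace: 'U' (except ValueError) → 'R' (finally) → 'W' (after the try/except). Output: URW

Answer: URW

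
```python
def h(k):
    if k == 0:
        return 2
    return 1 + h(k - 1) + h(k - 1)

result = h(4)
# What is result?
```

h(k) = 1 + 2·h(k-1), h(0)=2. Closed form: (2+1)·2^4 - 1 = 47.

Answer: 47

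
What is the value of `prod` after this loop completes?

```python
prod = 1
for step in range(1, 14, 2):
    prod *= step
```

Product of 1, 3, 5, ... up to 13
`prod` takes the values: 1 → 3 → 15 → 105 → 945 → 10395 → 135135

Answer: 135135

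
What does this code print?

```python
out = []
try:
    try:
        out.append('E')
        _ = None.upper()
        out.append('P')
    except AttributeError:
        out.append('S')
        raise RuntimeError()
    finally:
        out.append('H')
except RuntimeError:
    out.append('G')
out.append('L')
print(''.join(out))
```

Execution trace: 'E' (inner try body) → 'S' (inner except AttributeError) → 'H' (inner finally) → 'G' (outer except RuntimeError) → 'L' (after the try/except). Output: ESHGL

Answer: ESHGL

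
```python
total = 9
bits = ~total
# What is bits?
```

Trace:
`total = 9` → total = 9
`bits = ~total` → bits = -10
So bits = -10

Answer: -10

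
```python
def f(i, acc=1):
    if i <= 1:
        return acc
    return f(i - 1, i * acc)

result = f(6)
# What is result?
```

Accumulator trace (n, acc): (6, 1) -> (5, 6) -> (4, 30) -> (3, 120) -> (2, 360) -> (1, 720) -> return 720

Answer: 720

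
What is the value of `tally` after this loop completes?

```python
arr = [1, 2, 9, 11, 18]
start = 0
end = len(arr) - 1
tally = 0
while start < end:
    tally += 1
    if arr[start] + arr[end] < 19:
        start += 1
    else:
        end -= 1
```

Steps to find pair summing to 19
`tally` takes the values: 0 → 1 → 2 → 3 → 4

Answer: 4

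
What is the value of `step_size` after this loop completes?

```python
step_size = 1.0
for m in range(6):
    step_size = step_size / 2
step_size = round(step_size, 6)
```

Halving LR 6 times: 1 / 2^6
`step_size` takes the values: 1.0 → 0.5 → 0.25 → 0.125 → 0.0625 → 0.03125 → 0.015625

Answer: 0.015625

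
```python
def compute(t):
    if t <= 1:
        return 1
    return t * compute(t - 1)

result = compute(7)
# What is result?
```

compute(7) = 7 * 6 * 5 * 4 * 3 * 2 * 1 = 5040

Answer: 5040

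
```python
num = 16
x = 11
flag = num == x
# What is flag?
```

Trace:
`num = 16` → num = 16
`x = 11` → x = 11
`flag = num == x` → flag = False
So flag = False

Answer: False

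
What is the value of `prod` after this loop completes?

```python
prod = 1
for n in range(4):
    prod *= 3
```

3^4 = 81
`prod` takes the values: 1 → 3 → 9 → 27 → 81

Answer: 81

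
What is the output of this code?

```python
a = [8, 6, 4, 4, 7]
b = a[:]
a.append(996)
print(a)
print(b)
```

Key concept: slice [:] creates copy.
Step by step:
`a = [8, 6, 4, 4, 7]` → a = [8, 6, 4, 4, 7]
`b = a[:]` → b = [8, 6, 4, 4, 7]
`a.append(996)` → a = [8, 6, 4, 4, 7, 996]
`print(a)` → prints [8, 6, 4, 4, 7, 996]
`print(b)` → prints [8, 6, 4, 4, 7]

Answer:
[8, 6, 4, 4, 7, 996]
[8, 6, 4, 4, 7]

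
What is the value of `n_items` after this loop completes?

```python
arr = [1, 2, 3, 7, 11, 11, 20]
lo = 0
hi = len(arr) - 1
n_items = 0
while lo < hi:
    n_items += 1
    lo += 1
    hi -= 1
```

Iterations until pointers meet (list length 7)
`n_items` takes the values: 0 → 1 → 2 → 3

Answer: 3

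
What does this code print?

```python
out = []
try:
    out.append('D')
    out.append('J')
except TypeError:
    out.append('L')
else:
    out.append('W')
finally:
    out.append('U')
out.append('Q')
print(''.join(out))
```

Execution trace: 'D' (try body) → 'J' (try body, no exception) → 'W' (else) → 'U' (finally) → 'Q' (after the try/except). Output: DJWUQ

Answer: DJWUQ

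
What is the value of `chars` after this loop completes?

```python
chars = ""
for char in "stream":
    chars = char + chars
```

Reverse 'stream'
`chars` takes the values: "" → "s" → "ts" → "rts" → "erts" → "aerts" → "maerts"

Answer: "maerts"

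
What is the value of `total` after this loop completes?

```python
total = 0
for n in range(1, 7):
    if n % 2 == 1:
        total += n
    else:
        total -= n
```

Add odd, subtract even
`total` takes the values: 0 → 1 → -1 → 2 → -2 → 3 → -3

Answer: -3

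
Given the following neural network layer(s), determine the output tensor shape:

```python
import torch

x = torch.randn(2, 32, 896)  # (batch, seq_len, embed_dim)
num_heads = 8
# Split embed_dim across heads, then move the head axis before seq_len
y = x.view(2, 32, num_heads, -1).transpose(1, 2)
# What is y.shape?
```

Input: (2, 32, 896) -> head_dim = 896 // 8 = 112; after view: (2, 32, 8, 112) -> after transpose(1, 2): (2, 8, 32, 112) -> Output: (2, 8, 32, 112)

Answer: (2, 8, 32, 112)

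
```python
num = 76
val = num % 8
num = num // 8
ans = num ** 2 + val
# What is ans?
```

Trace:
`num = 76` → num = 76
`val = num % 8` → val = 4
`num = num // 8` → num = 9
`ans = num ** 2 + val` → ans = 85
So ans = 85

Answer: 85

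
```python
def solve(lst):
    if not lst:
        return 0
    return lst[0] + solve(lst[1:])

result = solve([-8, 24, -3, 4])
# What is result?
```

(-8) + 24 + (-3) + 4 + 0 = 17

Answer: 17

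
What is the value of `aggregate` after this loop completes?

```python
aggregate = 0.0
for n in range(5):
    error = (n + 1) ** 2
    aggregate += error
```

Sum of squared losses 1² + 2² + ... + 5²
`aggregate` takes the values: 0.0 → 1.0 → 5.0 → 14.0 → 30.0 → 55.0

Answer: 55.0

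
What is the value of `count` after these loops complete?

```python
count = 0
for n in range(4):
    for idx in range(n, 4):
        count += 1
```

Upper triangle: 4 + 3 + ... + 1
`count` takes the values: 0 → 1 → 2 → 3 → 4 → 5 → 6 → 7 → 8 → 9 → 10

Answer: 10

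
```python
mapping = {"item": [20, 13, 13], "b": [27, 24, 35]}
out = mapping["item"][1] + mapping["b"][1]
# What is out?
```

Trace:
`mapping = {"item": [20, 13, 13], "b": [27, 24, 35]}` → mapping = {'item': [20, 13, 13], 'b': [27, 24, 35]}
`out = mapping["item"][1] + mapping["b"][1]` → out = 37
So out = 37

Answer: 37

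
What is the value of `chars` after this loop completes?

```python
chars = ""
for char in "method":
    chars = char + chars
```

Reverse 'method'
`chars` takes the values: "" → "m" → "em" → "tem" → "htem" → "ohtem" → "dohtem"

Answer: "dohtem"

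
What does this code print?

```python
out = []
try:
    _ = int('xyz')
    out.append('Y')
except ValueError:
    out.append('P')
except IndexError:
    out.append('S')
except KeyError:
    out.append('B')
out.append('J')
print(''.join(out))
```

Execution trace: 'P' (except ValueError) → 'J' (after the try/except). Output: PJ

Answer: PJ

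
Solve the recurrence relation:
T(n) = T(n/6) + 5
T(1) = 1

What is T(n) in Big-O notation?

Each step divides n by 6 and adds 5. After log_6(n) steps we reach T(1)=1. So T(n) = 5·log_6(n) + 1 = O(log n).

Answer: O(log n)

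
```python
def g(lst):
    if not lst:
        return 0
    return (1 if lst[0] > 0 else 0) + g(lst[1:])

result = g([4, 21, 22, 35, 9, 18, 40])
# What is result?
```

Count of positive elements in [4, 21, 22, 35, 9, 18, 40] = 7

Answer: 7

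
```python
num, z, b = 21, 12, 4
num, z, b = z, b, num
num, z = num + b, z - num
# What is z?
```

Trace:
`num, z, b = 21, 12, 4` → num = 21; z = 12; b = 4
`num, z, b = z, b, num` → num = 12; z = 4; b = 21
`num, z = num + b, z - num` → num = 33; z = -8
So z = -8

Answer: -8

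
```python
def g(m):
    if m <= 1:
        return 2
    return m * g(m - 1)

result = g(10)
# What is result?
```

g(10) = 10 * 9 * 8 * 7 * 6 * 5 * 4 * 3 * 2 * 2 = 7257600

Answer: 7257600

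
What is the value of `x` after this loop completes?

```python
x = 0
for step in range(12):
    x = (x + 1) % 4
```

Increment mod 4, 12 times = 0
`x` takes the values: 0 → 1 → 2 → 3 → 0 → 1 → 2 → 3 → 0 → 1 → 2 → 3 → 0

Answer: 0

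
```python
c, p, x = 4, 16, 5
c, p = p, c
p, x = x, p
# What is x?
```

Trace:
`c, p, x = 4, 16, 5` → c = 4; p = 16; x = 5
`c, p = p, c` → c = 16; p = 4
`p, x = x, p` → p = 5; x = 4
So x = 4

Answer: 4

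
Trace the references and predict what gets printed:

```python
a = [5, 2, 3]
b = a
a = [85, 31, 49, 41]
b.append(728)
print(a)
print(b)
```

Key concept: rebinding vs mutation: a is rebound to a new list, b still points at the original.
Step by step:
`a = [5, 2, 3]` → a = [5, 2, 3]
`b = a` → b = [5, 2, 3] (same object as a)
`a = [85, 31, 49, 41]` → a = [85, 31, 49, 41]
`b.append(728)` → b = [5, 2, 3, 728]
`print(a)` → prints [85, 31, 49, 41]
`print(b)` → prints [5, 2, 3, 728]

Answer:
[85, 31, 49, 41]
[5, 2, 3, 728]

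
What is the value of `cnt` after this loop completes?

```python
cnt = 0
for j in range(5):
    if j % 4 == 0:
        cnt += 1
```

Count numbers divisible by 4 in range(5)
`cnt` takes the values: 0 → 1 → 2

Answer: 2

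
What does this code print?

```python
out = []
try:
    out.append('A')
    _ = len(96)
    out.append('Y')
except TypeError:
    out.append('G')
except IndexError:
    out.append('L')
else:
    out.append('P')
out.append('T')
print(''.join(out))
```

Execution trace: 'A' (try body) → 'G' (except TypeError) → 'T' (after the try/except). Output: AGT

Answer: AGT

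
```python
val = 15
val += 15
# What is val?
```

Trace:
`val = 15` → val = 15
`val += 15` → val = 30
So val = 30

Answer: 30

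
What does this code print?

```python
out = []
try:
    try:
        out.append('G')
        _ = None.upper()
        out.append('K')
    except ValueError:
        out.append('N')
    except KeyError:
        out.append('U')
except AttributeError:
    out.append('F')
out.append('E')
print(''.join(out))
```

Execution trace: 'G' (try body) → 'F' (outer except AttributeError) → 'E' (after the try/except). Output: GFE

Answer: GFE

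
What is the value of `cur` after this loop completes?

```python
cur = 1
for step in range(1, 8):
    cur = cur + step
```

Start at 1, add 1 through 7
`cur` takes the values: 1 → 2 → 4 → 7 → 11 → 16 → 22 → 29

Answer: 29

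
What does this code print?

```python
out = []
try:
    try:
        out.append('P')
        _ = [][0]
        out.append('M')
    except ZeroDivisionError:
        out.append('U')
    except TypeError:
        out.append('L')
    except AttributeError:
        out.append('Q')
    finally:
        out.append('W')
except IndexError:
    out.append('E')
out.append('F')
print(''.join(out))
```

Execution trace: 'P' (inner try body) → 'W' (inner finally) → 'E' (outer except IndexError) → 'F' (after the try/except). Output: PWEF

Answer: PWEF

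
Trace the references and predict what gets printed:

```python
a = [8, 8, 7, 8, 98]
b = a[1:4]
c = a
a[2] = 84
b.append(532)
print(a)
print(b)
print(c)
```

Key concept: slice vs alias.
Step by step:
`a = [8, 8, 7, 8, 98]` → a = [8, 8, 7, 8, 98]
`b = a[1:4]` → b = [8, 7, 8]
`c = a` → c = [8, 8, 7, 8, 98] (same object as a)
`a[2] = 84` → a = [8, 8, 84, 8, 98] (same object as c); c = [8, 8, 84, 8, 98] (same object as a)
`b.append(532)` → b = [8, 7, 8, 532]
`print(a)` → prints [8, 8, 84, 8, 98]
`print(b)` → prints [8, 7, 8, 532]
`print(c)` → prints [8, 8, 84, 8, 98]

Answer:
[8, 8, 84, 8, 98]
[8, 7, 8, 532]
[8, 8, 84, 8, 98]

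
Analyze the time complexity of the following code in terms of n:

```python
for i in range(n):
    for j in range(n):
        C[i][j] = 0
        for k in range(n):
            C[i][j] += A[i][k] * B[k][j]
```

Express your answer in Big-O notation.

This is Naive matrix multiplication. Time complexity: O(n³).

Answer: O(n³)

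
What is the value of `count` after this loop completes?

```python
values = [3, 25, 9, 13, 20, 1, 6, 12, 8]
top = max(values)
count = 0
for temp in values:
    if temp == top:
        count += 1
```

Count of max value 25 in [3, 25, 9, 13, 20, 1, 6, 12, 8]
`count` takes the values: 0 → 1

Answer: 1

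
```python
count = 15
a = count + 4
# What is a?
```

Trace:
`count = 15` → count = 15
`a = count + 4` → a = 19
So a = 19

Answer: 19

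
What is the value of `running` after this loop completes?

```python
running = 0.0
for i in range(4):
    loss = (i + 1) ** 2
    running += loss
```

Sum of squared losses 1² + 2² + ... + 4²
`running` takes the values: 0.0 → 1.0 → 5.0 → 14.0 → 30.0

Answer: 30.0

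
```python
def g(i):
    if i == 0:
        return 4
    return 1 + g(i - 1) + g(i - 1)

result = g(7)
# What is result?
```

g(i) = 1 + 2·g(i-1), g(0)=4. Closed form: (4+1)·2^7 - 1 = 639.

Answer: 639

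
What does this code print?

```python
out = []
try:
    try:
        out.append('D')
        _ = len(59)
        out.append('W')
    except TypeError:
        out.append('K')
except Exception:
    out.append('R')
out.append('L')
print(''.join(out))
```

Execution trace: 'D' (inner try body) → 'K' (inner except TypeError) → 'L' (after the try/except). Output: DKL

Answer: DKL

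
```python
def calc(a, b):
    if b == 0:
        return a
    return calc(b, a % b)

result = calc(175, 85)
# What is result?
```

calc(175, 85) -> calc(85, 5) -> calc(5, 0) -> 5

Answer: 5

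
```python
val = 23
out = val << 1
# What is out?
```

Trace:
`val = 23` → val = 23
`out = val << 1` → out = 46
So out = 46

Answer: 46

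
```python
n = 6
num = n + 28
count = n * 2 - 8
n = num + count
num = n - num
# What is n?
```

Trace:
`n = 6` → n = 6
`num = n + 28` → num = 34
`count = n * 2 - 8` → count = 4
`n = num + count` → n = 38
`num = n - num` → num = 4
So n = 38

Answer: 38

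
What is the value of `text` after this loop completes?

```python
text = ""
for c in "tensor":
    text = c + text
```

Reverse 'tensor'
`text` takes the values: "" → "t" → "et" → "net" → "snet" → "osnet" → "rosnet"

Answer: "rosnet"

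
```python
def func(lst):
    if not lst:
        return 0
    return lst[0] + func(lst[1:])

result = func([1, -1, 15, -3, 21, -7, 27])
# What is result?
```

1 + (-1) + 15 + (-3) + 21 + (-7) + 27 + 0 = 53

Answer: 53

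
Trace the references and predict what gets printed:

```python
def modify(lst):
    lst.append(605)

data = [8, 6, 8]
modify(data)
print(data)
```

Key concept: function modifies passed list.
Step by step:
`data = [8, 6, 8]` → data = [8, 6, 8]
`modify(data)` → data = [8, 6, 8, 605]
`print(data)` → prints [8, 6, 8, 605]

Answer: [8, 6, 8, 605]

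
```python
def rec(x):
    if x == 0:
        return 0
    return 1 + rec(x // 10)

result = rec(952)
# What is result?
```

Count of digits of 952: 3

Answer: 3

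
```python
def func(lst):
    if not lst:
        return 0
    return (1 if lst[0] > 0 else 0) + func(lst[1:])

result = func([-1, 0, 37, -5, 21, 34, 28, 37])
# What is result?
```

Count of positive elements in [-1, 0, 37, -5, 21, 34, 28, 37] = 5

Answer: 5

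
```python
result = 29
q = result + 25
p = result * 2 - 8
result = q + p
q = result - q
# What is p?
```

Trace:
`result = 29` → result = 29
`q = result + 25` → q = 54
`p = result * 2 - 8` → p = 50
`result = q + p` → result = 104
`q = result - q` → q = 50
So p = 50

Answer: 50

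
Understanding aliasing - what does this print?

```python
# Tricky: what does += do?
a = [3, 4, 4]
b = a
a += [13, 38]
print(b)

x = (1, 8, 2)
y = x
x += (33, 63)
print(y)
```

Key concept: += behavior differs for mutable vs immutable.
Step by step:
`a = [3, 4, 4]` → a = [3, 4, 4]
`b = a` → b = [3, 4, 4] (same object as a)
`a += [13, 38]` → a = [3, 4, 4, 13, 38] (same object as b); b = [3, 4, 4, 13, 38] (same object as a)
`print(b)` → prints [3, 4, 4, 13, 38]
`x = (1, 8, 2)` → x = (1, 8, 2)
`y = x` → y = (1, 8, 2)
`x += (33, 63)` → x = (1, 8, 2, 33, 63)
`print(y)` → prints (1, 8, 2)

Answer:
[3, 4, 4, 13, 38]
(1, 8, 2)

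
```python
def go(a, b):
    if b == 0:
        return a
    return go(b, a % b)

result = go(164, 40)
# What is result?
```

go(164, 40) -> go(40, 4) -> go(4, 0) -> 4

Answer: 4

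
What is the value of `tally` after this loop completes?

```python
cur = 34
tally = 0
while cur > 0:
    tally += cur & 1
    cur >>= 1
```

Count set bits in 34 (binary: 0b100010)
`tally` takes the values: 0 → 1 → 2

Answer: 2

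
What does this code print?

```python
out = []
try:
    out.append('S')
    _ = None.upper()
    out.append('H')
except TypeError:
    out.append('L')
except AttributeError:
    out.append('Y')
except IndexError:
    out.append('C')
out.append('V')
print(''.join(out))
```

Execution trace: 'S' (try body) → 'Y' (except AttributeError) → 'V' (after the try/except). Output: SYV

Answer: SYV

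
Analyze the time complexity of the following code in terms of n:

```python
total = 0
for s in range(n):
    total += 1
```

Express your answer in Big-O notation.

Each loop level contributes: n. Multiplying the contributions gives O(n).

Answer: O(n)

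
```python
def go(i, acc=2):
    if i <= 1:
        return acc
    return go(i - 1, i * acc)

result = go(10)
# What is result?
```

Accumulator trace (n, acc): (10, 2) -> (9, 20) -> (8, 180) -> (7, 1440) -> (6, 10080) -> (5, 60480) -> (4, 302400) -> (3, 1209600) -> (2, 3628800) -> (1, 7257600) -> return 7257600

Answer: 7257600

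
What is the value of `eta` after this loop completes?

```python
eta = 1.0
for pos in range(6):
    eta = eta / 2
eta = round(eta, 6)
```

Halving LR 6 times: 1 / 2^6
`eta` takes the values: 1.0 → 0.5 → 0.25 → 0.125 → 0.0625 → 0.03125 → 0.015625

Answer: 0.015625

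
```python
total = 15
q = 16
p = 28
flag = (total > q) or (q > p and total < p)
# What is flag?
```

Trace:
`total = 15` → total = 15
`q = 16` → q = 16
`p = 28` → p = 28
`flag = (total > q) or (q > p and total < p)` → flag = False
So flag = False

Answer: False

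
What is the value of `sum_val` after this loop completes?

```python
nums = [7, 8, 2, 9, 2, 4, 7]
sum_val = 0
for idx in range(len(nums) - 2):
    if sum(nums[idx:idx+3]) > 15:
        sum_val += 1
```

Count windows with sum > 15
`sum_val` takes the values: 0 → 1 → 2

Answer: 2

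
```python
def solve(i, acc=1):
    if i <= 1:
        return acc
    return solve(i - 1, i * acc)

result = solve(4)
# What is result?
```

Accumulator trace (n, acc): (4, 1) -> (3, 4) -> (2, 12) -> (1, 24) -> return 24

Answer: 24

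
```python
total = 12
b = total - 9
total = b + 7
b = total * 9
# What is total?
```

Trace:
`total = 12` → total = 12
`b = total - 9` → b = 3
`total = b + 7` → total = 10
`b = total * 9` → b = 90
So total = 10

Answer: 10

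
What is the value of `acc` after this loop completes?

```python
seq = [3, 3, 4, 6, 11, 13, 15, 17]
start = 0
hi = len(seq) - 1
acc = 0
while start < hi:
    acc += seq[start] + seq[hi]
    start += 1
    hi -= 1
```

Sum of pairs from ends
`acc` takes the values: 0 → 20 → 38 → 55 → 72

Answer: 72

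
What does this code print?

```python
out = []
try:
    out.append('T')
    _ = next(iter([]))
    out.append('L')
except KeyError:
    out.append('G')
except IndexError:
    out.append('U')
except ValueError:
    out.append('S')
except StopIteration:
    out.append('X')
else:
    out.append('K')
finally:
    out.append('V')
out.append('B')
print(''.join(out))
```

Execution trace: 'T' (try body) → 'X' (except StopIteration) → 'V' (finally) → 'B' (after the try/except). Output: TXVB

Answer: TXVB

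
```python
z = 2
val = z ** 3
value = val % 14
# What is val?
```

Trace:
`z = 2` → z = 2
`val = z ** 3` → val = 8
`value = val % 14` → value = 8
So val = 8

Answer: 8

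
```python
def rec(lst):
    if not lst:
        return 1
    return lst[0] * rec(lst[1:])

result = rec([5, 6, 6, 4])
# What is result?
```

Product over [5, 6, 6, 4] = 5 * 6 * 6 * 4 = 720

Answer: 720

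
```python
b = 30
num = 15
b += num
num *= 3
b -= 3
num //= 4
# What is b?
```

Trace:
`b = 30` → b = 30
`num = 15` → num = 15
`b += num` → b = 45
`num *= 3` → num = 45
`b -= 3` → b = 42
`num //= 4` → num = 11
So b = 42

Answer: 42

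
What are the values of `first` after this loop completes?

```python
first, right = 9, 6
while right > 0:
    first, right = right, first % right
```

GCD of 9 and 6
`first` takes the values: 9 → 6 → 3

Answer: 3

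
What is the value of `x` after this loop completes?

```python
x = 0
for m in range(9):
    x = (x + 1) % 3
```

Increment mod 3, 9 times = 0
`x` takes the values: 0 → 1 → 2 → 0 → 1 → 2 → 0 → 1 → 2 → 0

Answer: 0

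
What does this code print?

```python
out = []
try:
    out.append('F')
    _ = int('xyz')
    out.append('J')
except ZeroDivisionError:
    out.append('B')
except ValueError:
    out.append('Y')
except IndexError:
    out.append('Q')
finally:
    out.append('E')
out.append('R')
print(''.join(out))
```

Execution trace: 'F' (try body) → 'Y' (except ValueError) → 'E' (finally) → 'R' (after the try/except). Output: FYER

Answer: FYER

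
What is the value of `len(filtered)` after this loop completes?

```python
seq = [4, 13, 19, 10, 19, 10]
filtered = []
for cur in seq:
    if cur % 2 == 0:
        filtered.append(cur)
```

Count even numbers in [4, 13, 19, 10, 19, 10]
`filtered` takes the values: [] → [4] → [4, 10] → [4, 10, 10]
So `len(filtered)` = 3

Answer: 3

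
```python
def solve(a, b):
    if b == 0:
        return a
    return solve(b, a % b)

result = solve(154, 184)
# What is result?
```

solve(154, 184) -> solve(184, 154) -> solve(154, 30) -> solve(30, 4) -> solve(4, 2) -> solve(2, 0) -> 2

Answer: 2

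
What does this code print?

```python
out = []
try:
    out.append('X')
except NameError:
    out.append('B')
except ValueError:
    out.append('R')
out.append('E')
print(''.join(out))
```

Execution trace: 'X' (try body, no exception) → 'E' (after the try/except). Output: XE

Answer: XE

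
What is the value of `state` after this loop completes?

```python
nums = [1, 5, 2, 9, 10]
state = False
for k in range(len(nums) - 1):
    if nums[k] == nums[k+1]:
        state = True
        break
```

Check consecutive duplicates in [1, 5, 2, 9, 10]
`state` takes the values: False

Answer: False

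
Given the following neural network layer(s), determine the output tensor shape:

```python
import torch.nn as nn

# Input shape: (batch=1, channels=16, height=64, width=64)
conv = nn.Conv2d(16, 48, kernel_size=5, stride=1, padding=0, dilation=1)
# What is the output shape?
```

Input: (1, 16, 64, 64) -> Output: (1, 48, 60, 60)

Answer: (1, 48, 60, 60)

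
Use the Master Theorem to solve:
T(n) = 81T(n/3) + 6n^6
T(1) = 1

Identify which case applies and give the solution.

a=81, b=3, f(n)=6n^6. log_3(81) = 4. Since c=6 > 4 and the regularity condition holds (81(n/3)^6 = (81/3^6)n^6 with 81/3^6 < 1), Case 3 applies: T(n) = Θ(f(n)) = O(n^6).

Answer: O(n^6) - Case 3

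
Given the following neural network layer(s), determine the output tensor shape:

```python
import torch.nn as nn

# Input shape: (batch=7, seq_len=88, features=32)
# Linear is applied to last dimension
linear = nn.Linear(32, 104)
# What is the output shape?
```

Input: (7, 88, 32) -> Output: (7, 88, 104)

Answer: (7, 88, 104)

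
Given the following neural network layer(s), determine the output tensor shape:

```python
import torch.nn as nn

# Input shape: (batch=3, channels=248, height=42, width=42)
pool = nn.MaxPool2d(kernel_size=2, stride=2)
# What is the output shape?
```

Input: (3, 248, 42, 42) -> Output: (3, 248, 21, 21)

Answer: (3, 248, 21, 21)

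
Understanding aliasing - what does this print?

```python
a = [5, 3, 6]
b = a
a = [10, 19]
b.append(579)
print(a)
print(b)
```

Key concept: rebinding vs mutation: a is rebound to a new list, b still points at the original.
Step by step:
`a = [5, 3, 6]` → a = [5, 3, 6]
`b = a` → b = [5, 3, 6] (same object as a)
`a = [10, 19]` → a = [10, 19]
`b.append(579)` → b = [5, 3, 6, 579]
`print(a)` → prints [10, 19]
`print(b)` → prints [5, 3, 6, 579]

Answer:
[10, 19]
[5, 3, 6, 579]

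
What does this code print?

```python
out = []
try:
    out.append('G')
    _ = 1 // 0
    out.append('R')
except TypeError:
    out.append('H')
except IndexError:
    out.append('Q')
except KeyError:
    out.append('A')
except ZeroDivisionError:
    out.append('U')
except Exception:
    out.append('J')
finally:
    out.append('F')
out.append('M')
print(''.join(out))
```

Execution trace: 'G' (try body) → 'U' (except ZeroDivisionError) → 'F' (finally) → 'M' (after the try/except). Output: GUFM

Answer: GUFM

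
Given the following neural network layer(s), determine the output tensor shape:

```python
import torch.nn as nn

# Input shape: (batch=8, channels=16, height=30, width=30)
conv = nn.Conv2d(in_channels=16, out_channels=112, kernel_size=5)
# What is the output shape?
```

Input: (8, 16, 30, 30) -> Output: (8, 112, 26, 26)

Answer: (8, 112, 26, 26)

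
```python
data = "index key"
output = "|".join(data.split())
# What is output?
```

Trace:
`data = "index key"` → data = 'index key'
`output = "|".join(data.split())` → output = 'index|key'
So output = 'index|key'

Answer: 'index|key'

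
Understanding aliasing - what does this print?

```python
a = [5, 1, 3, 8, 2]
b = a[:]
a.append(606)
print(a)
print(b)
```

Key concept: slice [:] creates copy.
Step by step:
`a = [5, 1, 3, 8, 2]` → a = [5, 1, 3, 8, 2]
`b = a[:]` → b = [5, 1, 3, 8, 2]
`a.append(606)` → a = [5, 1, 3, 8, 2, 606]
`print(a)` → prints [5, 1, 3, 8, 2, 606]
`print(b)` → prints [5, 1, 3, 8, 2]

Answer:
[5, 1, 3, 8, 2, 606]
[5, 1, 3, 8, 2]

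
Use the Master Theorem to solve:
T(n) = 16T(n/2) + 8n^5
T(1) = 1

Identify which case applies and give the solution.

a=16, b=2, f(n)=8n^5. log_2(16) = 4. Since c=5 > 4 and the regularity condition holds (16(n/2)^5 = (16/2^5)n^5 with 16/2^5 < 1), Case 3 applies: T(n) = Θ(f(n)) = O(n^5).

Answer: O(n^5) - Case 3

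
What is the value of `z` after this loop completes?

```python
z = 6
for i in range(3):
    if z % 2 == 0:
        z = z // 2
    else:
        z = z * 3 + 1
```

Collatz-style transformation from 6
`z` takes the values: 6 → 3 → 10 → 5

Answer: 5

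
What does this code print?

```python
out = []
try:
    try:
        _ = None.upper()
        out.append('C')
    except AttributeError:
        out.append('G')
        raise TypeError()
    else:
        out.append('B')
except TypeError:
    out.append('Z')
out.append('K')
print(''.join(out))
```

Execution trace: 'G' (inner except AttributeError) → 'Z' (outer except TypeError) → 'K' (after the try/except). Output: GZK

Answer: GZK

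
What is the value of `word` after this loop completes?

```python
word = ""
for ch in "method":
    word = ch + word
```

Reverse 'method'
`word` takes the values: "" → "m" → "em" → "tem" → "htem" → "ohtem" → "dohtem"

Answer: "dohtem"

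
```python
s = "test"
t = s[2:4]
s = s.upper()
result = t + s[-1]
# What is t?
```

Trace:
`s = "test"` → s = 'test'
`t = s[2:4]` → t = 'st'
`s = s.upper()` → s = 'TEST'
`result = t + s[-1]` → result = 'stT'
So t = 'st'

Answer: 'st'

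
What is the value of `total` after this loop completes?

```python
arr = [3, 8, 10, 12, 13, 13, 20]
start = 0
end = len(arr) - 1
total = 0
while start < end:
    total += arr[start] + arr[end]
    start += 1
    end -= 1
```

Sum of pairs from ends
`total` takes the values: 0 → 23 → 44 → 67

Answer: 67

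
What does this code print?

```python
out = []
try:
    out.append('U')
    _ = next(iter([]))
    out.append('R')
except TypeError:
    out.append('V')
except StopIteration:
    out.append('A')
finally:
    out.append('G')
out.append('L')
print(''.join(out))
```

Execution trace: 'U' (try body) → 'A' (except StopIteration) → 'G' (finally) → 'L' (after the try/except). Output: UAGL

Answer: UAGL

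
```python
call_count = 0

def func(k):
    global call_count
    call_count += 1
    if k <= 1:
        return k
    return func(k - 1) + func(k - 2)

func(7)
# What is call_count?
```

Calls(k) = 1 + Calls(k-1) + Calls(k-2); Calls(0)=Calls(1)=1. For k=7 this gives 41.

Answer: 41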